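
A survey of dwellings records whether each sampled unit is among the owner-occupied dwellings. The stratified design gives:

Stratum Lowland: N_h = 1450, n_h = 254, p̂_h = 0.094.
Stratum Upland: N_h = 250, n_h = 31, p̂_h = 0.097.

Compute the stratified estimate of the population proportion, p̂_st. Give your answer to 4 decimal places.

p̂_st ≈ 0.0944

N = 1700; stratum weights W_h = N_h/N.
p̂_st = Σ W_h p̂_h = (1450·0.094 + 250·0.097)/1700 = 0.09444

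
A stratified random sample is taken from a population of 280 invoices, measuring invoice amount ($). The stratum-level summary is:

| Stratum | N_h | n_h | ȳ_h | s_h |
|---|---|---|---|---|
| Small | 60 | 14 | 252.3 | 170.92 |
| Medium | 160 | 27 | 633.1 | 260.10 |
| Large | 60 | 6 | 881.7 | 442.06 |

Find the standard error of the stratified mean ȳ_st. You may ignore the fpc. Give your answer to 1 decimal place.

SE(ȳ_st) ≈ 49.1

V̂(ȳ_st) = Σ W_h² s_h²/n_h, with W_h = N_h/N and N = 280:
  stratum Small: (60/280)²·170.92²/14 = 95.8174
  stratum Medium: (160/280)²·260.10²/27 = 818.165
  stratum Large: (60/280)²·442.06²/6 = 1495.54
V̂(ȳ_st) = 2409.52
SE(ȳ_st) = √2409.52 = 49.0869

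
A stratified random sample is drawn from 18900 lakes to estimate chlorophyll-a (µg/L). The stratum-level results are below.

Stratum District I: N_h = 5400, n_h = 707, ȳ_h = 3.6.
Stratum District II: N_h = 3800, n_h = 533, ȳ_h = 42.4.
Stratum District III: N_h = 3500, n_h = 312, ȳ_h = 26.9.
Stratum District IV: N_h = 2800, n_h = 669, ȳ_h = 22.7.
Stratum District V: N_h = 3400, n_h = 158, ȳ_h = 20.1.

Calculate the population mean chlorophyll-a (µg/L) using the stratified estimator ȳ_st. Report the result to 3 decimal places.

ȳ_st ≈ 21.514

N = Σ N_h = 18900. Stratum weights W_h = N_h/N.
ȳ_st = (5400·3.6 + 3800·42.4 + 3500·26.9 + 2800·22.7 + 3400·20.1) / 18900 = 21.51376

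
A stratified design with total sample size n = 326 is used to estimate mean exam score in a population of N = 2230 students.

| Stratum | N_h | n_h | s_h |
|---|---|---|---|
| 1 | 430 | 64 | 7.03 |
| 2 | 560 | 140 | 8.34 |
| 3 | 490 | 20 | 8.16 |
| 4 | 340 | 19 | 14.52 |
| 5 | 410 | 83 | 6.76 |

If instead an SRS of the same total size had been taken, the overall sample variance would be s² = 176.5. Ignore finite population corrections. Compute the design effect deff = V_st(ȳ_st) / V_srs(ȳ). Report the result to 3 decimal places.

deff ≈ 0.919

V̂(ȳ_st) = Σ W_h² s_h²/n_h, with W_h = N_h/N and N = 2230:
  stratum 1: (430/2230)²·7.03²/64 = 0.0287116
  stratum 2: (560/2230)²·8.34²/140 = 0.0313307
  stratum 3: (490/2230)²·8.16²/20 = 0.160743
  stratum 4: (340/2230)²·14.52²/19 = 0.257945
  stratum 5: (410/2230)²·6.76²/83 = 0.0186112
V_st = 0.497342
V_srs = s²/n = 176.5/326 = 0.541411
deff = V_st / V_srs = 0.497342/0.541411 = 0.9186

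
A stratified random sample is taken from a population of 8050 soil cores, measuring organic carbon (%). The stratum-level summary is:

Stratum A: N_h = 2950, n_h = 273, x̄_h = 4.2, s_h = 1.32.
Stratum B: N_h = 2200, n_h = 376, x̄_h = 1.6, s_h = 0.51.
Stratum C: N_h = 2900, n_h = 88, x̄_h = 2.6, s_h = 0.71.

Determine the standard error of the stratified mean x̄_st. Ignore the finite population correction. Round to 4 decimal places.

V̂(x̄_st) = Σ W_h² s_h²/n_h, with W_h = N_h/N and N = 8050:
  stratum A: (2950/8050)²·1.32²/273 = 0.000857112
  stratum B: (2200/8050)²·0.51²/376 = 5.16662e-05
  stratum C: (2900/8050)²·0.71²/88 = 0.000743427
V̂(x̄_st) = 0.0016522
SE(x̄_st) = √0.0016522 = 0.0406473

SE(x̄_st) ≈ 0.0406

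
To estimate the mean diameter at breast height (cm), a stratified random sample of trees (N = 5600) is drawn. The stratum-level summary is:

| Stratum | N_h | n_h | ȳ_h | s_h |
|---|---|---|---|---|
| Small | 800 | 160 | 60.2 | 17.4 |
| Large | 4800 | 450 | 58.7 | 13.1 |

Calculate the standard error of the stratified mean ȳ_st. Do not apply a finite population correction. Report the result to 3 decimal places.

V̂(ȳ_st) = Σ W_h² s_h²/n_h, with W_h = N_h/N and N = 5600:
  stratum Small: (800/5600)²·17.4²/160 = 0.0386173
  stratum Large: (4800/5600)²·13.1²/450 = 0.28018
V̂(ȳ_st) = 0.318797
SE(ȳ_st) = √0.318797 = 0.564621

SE(ȳ_st) ≈ 0.565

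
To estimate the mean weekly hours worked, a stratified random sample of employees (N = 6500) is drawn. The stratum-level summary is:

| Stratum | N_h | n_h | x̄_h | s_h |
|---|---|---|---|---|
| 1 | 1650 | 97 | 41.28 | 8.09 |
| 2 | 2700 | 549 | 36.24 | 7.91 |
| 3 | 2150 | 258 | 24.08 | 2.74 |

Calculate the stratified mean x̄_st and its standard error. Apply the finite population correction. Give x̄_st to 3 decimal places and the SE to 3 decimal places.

x̄_st = Σ W_h x̄_h = (1650·41.28 + 2700·36.24 + 2150·24.08)/6500 = 33.49723
V̂(x̄_st) = Σ W_h² (1 − n_h/N_h) s_h²/n_h, with W_h = N_h/N and N = 6500:
  stratum 1: (1650/6500)²·(1 − 97/1650)·8.09²/97 = 0.0409217
  stratum 2: (2700/6500)²·(1 − 549/2700)·7.91²/549 = 0.015666
  stratum 3: (2150/6500)²·(1 − 258/2150)·2.74²/258 = 0.00280165
V̂(x̄_st) = 0.0593894
SE(x̄_st) = √0.0593894 = 0.243699

x̄_st ≈ 33.497, SE ≈ 0.244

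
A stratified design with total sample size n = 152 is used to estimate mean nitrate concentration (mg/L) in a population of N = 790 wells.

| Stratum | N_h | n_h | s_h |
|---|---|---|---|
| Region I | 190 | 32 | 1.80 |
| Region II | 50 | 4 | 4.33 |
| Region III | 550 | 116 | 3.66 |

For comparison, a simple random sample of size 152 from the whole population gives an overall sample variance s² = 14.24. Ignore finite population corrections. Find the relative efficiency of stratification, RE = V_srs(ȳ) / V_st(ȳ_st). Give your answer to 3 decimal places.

V̂(ȳ_st) = Σ W_h² s_h²/n_h, with W_h = N_h/N and N = 790:
  stratum Region I: (190/790)²·1.80²/32 = 0.00585663
  stratum Region II: (50/790)²·4.33²/4 = 0.0187759
  stratum Region III: (550/790)²·3.66²/116 = 0.0559726
V_st = 0.0806052
V_srs = s²/n = 14.24/152 = 0.0936842
Relative efficiency = V_srs / V_st = 0.0936842/0.0806052 = 1.1623

RE ≈ 1.162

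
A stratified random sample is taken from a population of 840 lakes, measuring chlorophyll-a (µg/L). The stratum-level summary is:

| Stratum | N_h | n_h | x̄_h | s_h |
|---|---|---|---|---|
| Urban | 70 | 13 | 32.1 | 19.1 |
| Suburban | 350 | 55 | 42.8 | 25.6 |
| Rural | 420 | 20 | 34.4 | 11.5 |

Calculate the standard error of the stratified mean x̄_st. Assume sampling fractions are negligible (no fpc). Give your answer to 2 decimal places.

V̂(x̄_st) = Σ W_h² s_h²/n_h, with W_h = N_h/N and N = 840:
  stratum Urban: (70/840)²·19.1²/13 = 0.194877
  stratum Suburban: (350/840)²·25.6²/55 = 2.06869
  stratum Rural: (420/840)²·11.5²/20 = 1.65312
V̂(x̄_st) = 3.91669
SE(x̄_st) = √3.91669 = 1.97906

SE(x̄_st) ≈ 1.98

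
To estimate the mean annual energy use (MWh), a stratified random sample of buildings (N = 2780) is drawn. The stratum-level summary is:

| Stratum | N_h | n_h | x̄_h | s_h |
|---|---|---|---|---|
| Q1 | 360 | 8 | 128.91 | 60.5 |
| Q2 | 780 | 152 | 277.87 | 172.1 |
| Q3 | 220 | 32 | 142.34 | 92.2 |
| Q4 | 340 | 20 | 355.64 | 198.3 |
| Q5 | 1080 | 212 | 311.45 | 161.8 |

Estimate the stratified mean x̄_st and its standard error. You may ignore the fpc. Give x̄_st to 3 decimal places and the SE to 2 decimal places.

x̄_st = Σ W_h x̄_h = (360·128.91 + 780·277.87 + 220·142.34 + 340·355.64 + 1080·311.45)/2780 = 270.41173
V̂(x̄_st) = Σ W_h² s_h²/n_h, with W_h = N_h/N and N = 2780:
  stratum Q1: (360/2780)²·60.5²/8 = 7.67249
  stratum Q2: (780/2780)²·172.1²/152 = 15.3397
  stratum Q3: (220/2780)²·92.2²/32 = 1.66367
  stratum Q4: (340/2780)²·198.3²/20 = 29.4092
  stratum Q5: (1080/2780)²·161.8²/212 = 18.6371
V̂(x̄_st) = 72.7223
SE(x̄_st) = √72.7223 = 8.52773

x̄_st ≈ 270.412, SE ≈ 8.53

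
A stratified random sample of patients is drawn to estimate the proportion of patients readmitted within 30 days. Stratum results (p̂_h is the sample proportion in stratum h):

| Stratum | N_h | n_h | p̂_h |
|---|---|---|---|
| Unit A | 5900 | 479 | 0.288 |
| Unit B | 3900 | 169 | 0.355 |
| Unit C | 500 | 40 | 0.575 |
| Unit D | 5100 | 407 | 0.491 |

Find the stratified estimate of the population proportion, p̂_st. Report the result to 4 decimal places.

p̂_st ≈ 0.3815

N = 15400; stratum weights W_h = N_h/N.
p̂_st = Σ W_h p̂_h = (5900·0.288 + 3900·0.355 + 500·0.575 + 5100·0.491)/15400 = 0.38151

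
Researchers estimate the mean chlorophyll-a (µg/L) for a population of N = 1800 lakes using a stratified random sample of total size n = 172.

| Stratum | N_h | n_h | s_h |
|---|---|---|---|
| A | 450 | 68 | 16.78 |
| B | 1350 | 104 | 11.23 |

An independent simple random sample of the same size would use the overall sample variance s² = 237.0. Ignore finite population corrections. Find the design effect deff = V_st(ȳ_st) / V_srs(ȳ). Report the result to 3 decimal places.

V̂(ȳ_st) = Σ W_h² s_h²/n_h, with W_h = N_h/N and N = 1800:
  stratum A: (450/1800)²·16.78²/68 = 0.258794
  stratum B: (1350/1800)²·11.23²/104 = 0.682101
V_st = 0.940896
V_srs = s²/n = 237.0/172 = 1.37791
deff = V_st / V_srs = 0.940896/1.37791 = 0.6828

deff ≈ 0.683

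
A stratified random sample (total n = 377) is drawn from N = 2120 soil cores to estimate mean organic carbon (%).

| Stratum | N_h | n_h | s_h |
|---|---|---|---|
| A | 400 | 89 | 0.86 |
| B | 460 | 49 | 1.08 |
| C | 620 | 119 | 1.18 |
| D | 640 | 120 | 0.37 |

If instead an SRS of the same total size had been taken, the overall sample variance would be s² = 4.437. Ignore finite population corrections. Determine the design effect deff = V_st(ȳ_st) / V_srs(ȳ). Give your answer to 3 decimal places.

V̂(ȳ_st) = Σ W_h² s_h²/n_h, with W_h = N_h/N and N = 2120:
  stratum A: (400/2120)²·0.86²/89 = 0.000295839
  stratum B: (460/2120)²·1.08²/49 = 0.00112072
  stratum C: (620/2120)²·1.18²/119 = 0.00100076
  stratum D: (640/2120)²·0.37²/120 = 0.000103971
V_st = 0.00252128
V_srs = s²/n = 4.437/377 = 0.0117692
deff = V_st / V_srs = 0.00252128/0.0117692 = 0.2142

deff ≈ 0.214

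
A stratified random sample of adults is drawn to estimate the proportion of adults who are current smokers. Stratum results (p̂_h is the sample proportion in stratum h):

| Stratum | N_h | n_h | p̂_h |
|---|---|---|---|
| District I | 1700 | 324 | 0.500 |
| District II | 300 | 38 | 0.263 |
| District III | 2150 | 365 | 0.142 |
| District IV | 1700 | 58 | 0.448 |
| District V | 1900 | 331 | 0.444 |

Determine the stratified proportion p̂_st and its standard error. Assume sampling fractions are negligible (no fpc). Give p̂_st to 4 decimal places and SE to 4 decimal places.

p̂_st ≈ 0.3664, SE ≈ 0.0180

N = 7750; stratum weights W_h = N_h/N.
p̂_st = Σ W_h p̂_h = (1700·0.500 + 300·0.263 + 2150·0.142 + 1700·0.448 + 1900·0.444)/7750 = 0.36637
V̂(p̂_st) = Σ W_h² p̂_h(1−p̂_h)/(n_h−1):
  stratum District I: (1700/7750)²·0.500·0.500/323 = 3.72419e-05
  stratum District II: (300/7750)²·0.263·0.737/37 = 7.84984e-06
  stratum District III: (2150/7750)²·0.142·0.858/364 = 2.57601e-05
  stratum District IV: (1700/7750)²·0.448·0.552/57 = 0.000208755
  stratum District V: (1900/7750)²·0.444·0.556/330 = 4.49622e-05
V̂(p̂_st) = 0.000324569; SE = √V̂ = 0.0180158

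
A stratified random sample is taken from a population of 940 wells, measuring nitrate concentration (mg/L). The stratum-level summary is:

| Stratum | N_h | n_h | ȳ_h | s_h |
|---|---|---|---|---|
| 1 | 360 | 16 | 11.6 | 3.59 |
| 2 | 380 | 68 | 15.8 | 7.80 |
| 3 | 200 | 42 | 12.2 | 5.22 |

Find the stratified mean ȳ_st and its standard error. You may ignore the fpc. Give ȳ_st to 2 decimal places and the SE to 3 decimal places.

ȳ_st = Σ W_h ȳ_h = (360·11.6 + 380·15.8 + 200·12.2)/940 = 13.42553
V̂(ȳ_st) = Σ W_h² s_h²/n_h, with W_h = N_h/N and N = 940:
  stratum 1: (360/940)²·3.59²/16 = 0.118146
  stratum 2: (380/940)²·7.80²/68 = 0.146215
  stratum 3: (200/940)²·5.22²/42 = 0.0293695
V̂(ȳ_st) = 0.29373
SE(ȳ_st) = √0.29373 = 0.541969

ȳ_st ≈ 13.43, SE ≈ 0.542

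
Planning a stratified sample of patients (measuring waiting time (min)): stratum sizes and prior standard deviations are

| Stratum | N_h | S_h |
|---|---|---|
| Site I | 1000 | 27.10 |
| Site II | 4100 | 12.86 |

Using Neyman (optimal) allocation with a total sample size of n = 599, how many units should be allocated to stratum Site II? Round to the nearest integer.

Neyman allocation: n_h = n · N_h S_h / Σ N_i S_i, with n = 599.
  stratum Site I: N_h·S_h = 1000·27.10 = 27100.00
  stratum Site II: N_h·S_h = 4100·12.86 = 52726.00
Σ N_h S_h = 79826.00
n for stratum Site II = 599·52726.00/79826.00 = 395.646 → 396

396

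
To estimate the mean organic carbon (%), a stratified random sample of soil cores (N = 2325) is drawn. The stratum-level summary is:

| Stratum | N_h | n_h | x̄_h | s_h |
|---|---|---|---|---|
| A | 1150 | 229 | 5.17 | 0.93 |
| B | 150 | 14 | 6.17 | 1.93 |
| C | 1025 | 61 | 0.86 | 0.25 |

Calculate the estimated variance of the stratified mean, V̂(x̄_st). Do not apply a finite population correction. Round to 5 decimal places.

V̂(x̄_st) = Σ W_h² s_h²/n_h, with W_h = N_h/N and N = 2325:
  stratum A: (1150/2325)²·0.93²/229 = 0.000924017
  stratum B: (150/2325)²·1.93²/14 = 0.00110745
  stratum C: (1025/2325)²·0.25²/61 = 0.000199137
V̂(x̄_st) = 0.0022306

V̂(x̄_st) ≈ 0.00223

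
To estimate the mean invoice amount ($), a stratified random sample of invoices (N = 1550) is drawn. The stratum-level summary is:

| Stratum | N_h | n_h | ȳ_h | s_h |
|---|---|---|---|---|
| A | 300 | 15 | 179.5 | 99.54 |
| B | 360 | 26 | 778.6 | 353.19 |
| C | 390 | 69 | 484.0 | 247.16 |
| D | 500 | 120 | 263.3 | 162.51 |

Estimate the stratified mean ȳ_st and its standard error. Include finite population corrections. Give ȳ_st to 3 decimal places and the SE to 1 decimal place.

ȳ_st ≈ 422.294, SE ≈ 18.1

ȳ_st = Σ W_h ȳ_h = (300·179.5 + 360·778.6 + 390·484.0 + 500·263.3)/1550 = 422.29419
V̂(ȳ_st) = Σ W_h² (1 − n_h/N_h) s_h²/n_h, with W_h = N_h/N and N = 1550:
  stratum A: (300/1550)²·(1 − 15/300)·99.54²/15 = 23.5075
  stratum B: (360/1550)²·(1 − 26/360)·353.19²/26 = 240.12
  stratum C: (390/1550)²·(1 − 69/390)·247.16²/69 = 46.1332
  stratum D: (500/1550)²·(1 − 120/500)·162.51²/120 = 17.4048
V̂(ȳ_st) = 327.166
SE(ȳ_st) = √327.166 = 18.0877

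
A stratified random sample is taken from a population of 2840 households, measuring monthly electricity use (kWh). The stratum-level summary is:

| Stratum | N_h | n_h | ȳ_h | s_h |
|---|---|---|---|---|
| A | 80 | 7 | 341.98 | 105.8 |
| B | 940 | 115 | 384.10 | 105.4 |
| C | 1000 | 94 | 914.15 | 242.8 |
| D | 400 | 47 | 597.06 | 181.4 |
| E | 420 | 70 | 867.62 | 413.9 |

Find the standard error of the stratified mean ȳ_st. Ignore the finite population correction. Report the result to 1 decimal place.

SE(ȳ_st) ≈ 12.5

V̂(ȳ_st) = Σ W_h² s_h²/n_h, with W_h = N_h/N and N = 2840:
  stratum A: (80/2840)²·105.8²/7 = 1.26887
  stratum B: (940/2840)²·105.4²/115 = 10.5828
  stratum C: (1000/2840)²·242.8²/94 = 77.7558
  stratum D: (400/2840)²·181.4²/47 = 13.8886
  stratum E: (420/2840)²·413.9²/70 = 53.5248
V̂(ȳ_st) = 157.021
SE(ȳ_st) = √157.021 = 12.5308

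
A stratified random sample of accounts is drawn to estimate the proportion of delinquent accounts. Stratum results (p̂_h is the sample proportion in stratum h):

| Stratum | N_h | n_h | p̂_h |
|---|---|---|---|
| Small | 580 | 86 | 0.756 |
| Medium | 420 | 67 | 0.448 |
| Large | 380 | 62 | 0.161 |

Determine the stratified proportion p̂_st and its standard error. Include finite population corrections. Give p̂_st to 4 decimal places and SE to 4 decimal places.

p̂_st ≈ 0.4984, SE ≈ 0.0275

N = 1380; stratum weights W_h = N_h/N.
p̂_st = Σ W_h p̂_h = (580·0.756 + 420·0.448 + 380·0.161)/1380 = 0.49842
V̂(p̂_st) = Σ W_h² (1 − n_h/N_h) p̂_h(1−p̂_h)/(n_h−1):
  stratum Small: (580/1380)²·(1 − 86/580)·0.756·0.244/85 = 0.000326505
  stratum Medium: (420/1380)²·(1 − 67/420)·0.448·0.552/66 = 0.000291702
  stratum Large: (380/1380)²·(1 − 62/380)·0.161·0.839/61 = 0.000140511
V̂(p̂_st) = 0.000758718; SE = √V̂ = 0.0275448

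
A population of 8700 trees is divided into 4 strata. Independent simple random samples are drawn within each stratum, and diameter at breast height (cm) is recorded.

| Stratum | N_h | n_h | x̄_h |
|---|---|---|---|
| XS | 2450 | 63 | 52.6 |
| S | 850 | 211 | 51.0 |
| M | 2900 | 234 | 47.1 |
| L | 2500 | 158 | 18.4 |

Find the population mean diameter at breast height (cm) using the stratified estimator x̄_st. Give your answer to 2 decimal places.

x̄_st ≈ 40.78

N = Σ N_h = 8700. Stratum weights W_h = N_h/N.
x̄_st = (2450·52.6 + 850·51.0 + 2900·47.1 + 2500·18.4) / 8700 = 40.7828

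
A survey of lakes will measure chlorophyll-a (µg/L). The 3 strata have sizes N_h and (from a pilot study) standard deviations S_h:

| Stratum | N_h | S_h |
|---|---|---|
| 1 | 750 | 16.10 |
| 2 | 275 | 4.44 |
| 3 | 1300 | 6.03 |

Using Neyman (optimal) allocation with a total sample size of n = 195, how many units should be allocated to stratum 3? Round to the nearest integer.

72

Neyman allocation: n_h = n · N_h S_h / Σ N_i S_i, with n = 195.
  stratum 1: N_h·S_h = 750·16.10 = 12075.00
  stratum 2: N_h·S_h = 275·4.44 = 1221.00
  stratum 3: N_h·S_h = 1300·6.03 = 7839.00
Σ N_h S_h = 21135.00
n for stratum 3 = 195·7839.00/21135.00 = 72.326 → 72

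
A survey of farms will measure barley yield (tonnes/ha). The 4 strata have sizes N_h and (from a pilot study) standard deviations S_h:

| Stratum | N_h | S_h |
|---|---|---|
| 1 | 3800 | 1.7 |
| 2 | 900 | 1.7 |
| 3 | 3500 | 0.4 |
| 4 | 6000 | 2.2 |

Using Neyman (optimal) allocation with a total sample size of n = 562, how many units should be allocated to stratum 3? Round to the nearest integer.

35

Neyman allocation: n_h = n · N_h S_h / Σ N_i S_i, with n = 562.
  stratum 1: N_h·S_h = 3800·1.7 = 6460.00
  stratum 2: N_h·S_h = 900·1.7 = 1530.00
  stratum 3: N_h·S_h = 3500·0.4 = 1400.00
  stratum 4: N_h·S_h = 6000·2.2 = 13200.00
Σ N_h S_h = 22590.00
n for stratum 3 = 562·1400.00/22590.00 = 34.830 → 35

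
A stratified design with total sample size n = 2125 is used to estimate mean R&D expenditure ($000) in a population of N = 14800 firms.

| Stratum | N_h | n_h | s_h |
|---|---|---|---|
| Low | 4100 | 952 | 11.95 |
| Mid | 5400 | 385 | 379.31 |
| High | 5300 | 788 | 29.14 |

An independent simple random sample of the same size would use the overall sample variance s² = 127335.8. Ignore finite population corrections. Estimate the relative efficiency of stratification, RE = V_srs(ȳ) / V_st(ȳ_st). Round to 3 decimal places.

V̂(ȳ_st) = Σ W_h² s_h²/n_h, with W_h = N_h/N and N = 14800:
  stratum Low: (4100/14800)²·11.95²/952 = 0.0115118
  stratum Mid: (5400/14800)²·379.31²/385 = 49.7499
  stratum High: (5300/14800)²·29.14²/788 = 0.138191
V_st = 49.8996
V_srs = s²/n = 127335.8/2125 = 59.9227
Relative efficiency = V_srs / V_st = 59.9227/49.8996 = 1.2009

RE ≈ 1.201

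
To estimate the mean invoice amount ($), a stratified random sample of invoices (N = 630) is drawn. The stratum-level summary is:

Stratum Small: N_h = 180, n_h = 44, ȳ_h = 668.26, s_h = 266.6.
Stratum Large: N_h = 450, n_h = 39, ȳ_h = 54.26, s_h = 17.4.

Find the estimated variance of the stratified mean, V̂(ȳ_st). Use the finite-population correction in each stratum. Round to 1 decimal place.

V̂(ȳ_st) ≈ 103.2

V̂(ȳ_st) = Σ W_h² (1 − n_h/N_h) s_h²/n_h, with W_h = N_h/N and N = 630:
  stratum Small: (180/630)²·(1 − 44/180)·266.6²/44 = 99.6318
  stratum Large: (450/630)²·(1 − 39/450)·17.4²/39 = 3.61749
V̂(ȳ_st) = 103.249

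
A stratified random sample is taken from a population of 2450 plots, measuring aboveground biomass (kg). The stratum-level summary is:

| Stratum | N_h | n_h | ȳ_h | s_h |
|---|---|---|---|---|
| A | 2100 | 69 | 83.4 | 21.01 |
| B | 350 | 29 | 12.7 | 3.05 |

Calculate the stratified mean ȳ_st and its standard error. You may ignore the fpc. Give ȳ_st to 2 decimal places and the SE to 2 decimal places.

ȳ_st = Σ W_h ȳ_h = (2100·83.4 + 350·12.7)/2450 = 73.30000
V̂(ȳ_st) = Σ W_h² s_h²/n_h, with W_h = N_h/N and N = 2450:
  stratum A: (2100/2450)²·21.01²/69 = 4.70013
  stratum B: (350/2450)²·3.05²/29 = 0.00654645
V̂(ȳ_st) = 4.70667
SE(ȳ_st) = √4.70667 = 2.16949

ȳ_st ≈ 73.30, SE ≈ 2.17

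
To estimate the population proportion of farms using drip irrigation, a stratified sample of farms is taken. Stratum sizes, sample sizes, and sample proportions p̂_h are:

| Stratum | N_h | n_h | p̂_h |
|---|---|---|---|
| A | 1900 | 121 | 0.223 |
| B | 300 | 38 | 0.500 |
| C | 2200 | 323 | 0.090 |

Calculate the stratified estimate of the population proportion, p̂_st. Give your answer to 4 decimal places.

N = 4400; stratum weights W_h = N_h/N.
p̂_st = Σ W_h p̂_h = (1900·0.223 + 300·0.500 + 2200·0.090)/4400 = 0.17539

p̂_st ≈ 0.1754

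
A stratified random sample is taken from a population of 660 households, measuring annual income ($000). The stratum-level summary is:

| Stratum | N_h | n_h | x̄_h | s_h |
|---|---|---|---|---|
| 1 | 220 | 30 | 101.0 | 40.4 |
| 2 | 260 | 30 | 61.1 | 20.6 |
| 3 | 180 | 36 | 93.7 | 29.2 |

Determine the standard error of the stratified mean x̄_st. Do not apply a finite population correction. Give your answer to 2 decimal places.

V̂(x̄_st) = Σ W_h² s_h²/n_h, with W_h = N_h/N and N = 660:
  stratum 1: (220/660)²·40.4²/30 = 6.04504
  stratum 2: (260/660)²·20.6²/30 = 2.19519
  stratum 3: (180/660)²·29.2²/36 = 1.76165
V̂(x̄_st) = 10.0019
SE(x̄_st) = √10.0019 = 3.16257

SE(x̄_st) ≈ 3.16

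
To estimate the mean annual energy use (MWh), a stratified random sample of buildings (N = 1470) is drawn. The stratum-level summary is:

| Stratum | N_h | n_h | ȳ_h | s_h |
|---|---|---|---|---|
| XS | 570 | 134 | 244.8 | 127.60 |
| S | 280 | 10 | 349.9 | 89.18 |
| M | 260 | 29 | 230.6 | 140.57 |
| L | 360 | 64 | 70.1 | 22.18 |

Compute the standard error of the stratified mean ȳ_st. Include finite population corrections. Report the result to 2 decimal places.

V̂(ȳ_st) = Σ W_h² (1 − n_h/N_h) s_h²/n_h, with W_h = N_h/N and N = 1470:
  stratum XS: (570/1470)²·(1 − 134/570)·127.60²/134 = 13.9741
  stratum S: (280/1470)²·(1 − 10/280)·89.18²/10 = 27.8242
  stratum M: (260/1470)²·(1 − 29/260)·140.57²/29 = 18.9382
  stratum L: (360/1470)²·(1 − 64/360)·22.18²/64 = 0.379055
V̂(ȳ_st) = 61.1155
SE(ȳ_st) = √61.1155 = 7.81764

SE(ȳ_st) ≈ 7.82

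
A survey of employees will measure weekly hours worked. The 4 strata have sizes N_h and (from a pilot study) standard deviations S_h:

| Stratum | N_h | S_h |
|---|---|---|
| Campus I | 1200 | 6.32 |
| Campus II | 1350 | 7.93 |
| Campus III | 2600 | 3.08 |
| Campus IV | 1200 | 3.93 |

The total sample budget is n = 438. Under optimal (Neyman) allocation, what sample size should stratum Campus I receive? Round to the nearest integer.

Neyman allocation: n_h = n · N_h S_h / Σ N_i S_i, with n = 438.
  stratum Campus I: N_h·S_h = 1200·6.32 = 7584.00
  stratum Campus II: N_h·S_h = 1350·7.93 = 10705.50
  stratum Campus III: N_h·S_h = 2600·3.08 = 8008.00
  stratum Campus IV: N_h·S_h = 1200·3.93 = 4716.00
Σ N_h S_h = 31013.50
n for stratum Campus I = 438·7584.00/31013.50 = 107.108 → 107

107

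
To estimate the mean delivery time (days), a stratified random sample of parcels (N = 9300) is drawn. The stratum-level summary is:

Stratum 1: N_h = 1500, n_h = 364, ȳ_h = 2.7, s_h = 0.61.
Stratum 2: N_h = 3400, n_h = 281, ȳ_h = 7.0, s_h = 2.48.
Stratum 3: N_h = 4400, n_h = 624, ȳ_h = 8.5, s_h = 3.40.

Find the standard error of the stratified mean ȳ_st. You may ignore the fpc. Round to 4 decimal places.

V̂(ȳ_st) = Σ W_h² s_h²/n_h, with W_h = N_h/N and N = 9300:
  stratum 1: (1500/9300)²·0.61²/364 = 2.65935e-05
  stratum 2: (3400/9300)²·2.48²/281 = 0.00292543
  stratum 3: (4400/9300)²·3.40²/624 = 0.0041468
V̂(ȳ_st) = 0.00709881
SE(ȳ_st) = √0.00709881 = 0.0842545

SE(ȳ_st) ≈ 0.0843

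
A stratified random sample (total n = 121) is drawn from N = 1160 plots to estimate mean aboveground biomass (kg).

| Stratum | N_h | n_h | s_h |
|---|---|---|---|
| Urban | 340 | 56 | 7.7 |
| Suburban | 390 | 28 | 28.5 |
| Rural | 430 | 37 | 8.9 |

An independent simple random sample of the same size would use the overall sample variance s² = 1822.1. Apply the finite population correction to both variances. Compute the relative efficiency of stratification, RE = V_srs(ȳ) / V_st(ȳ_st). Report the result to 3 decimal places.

V̂(ȳ_st) = Σ W_h² (1 − n_h/N_h) s_h²/n_h, with W_h = N_h/N and N = 1160:
  stratum Urban: (340/1160)²·(1 − 56/340)·7.7²/56 = 0.0759757
  stratum Suburban: (390/1160)²·(1 − 28/390)·28.5²/28 = 3.04361
  stratum Rural: (430/1160)²·(1 − 37/430)·8.9²/37 = 0.268858
V_st = 3.38844
V_srs = (1 − 121/1160)·1822.1/121 = 13.4879
Relative efficiency = V_srs / V_st = 13.4879/3.38844 = 3.9806

RE ≈ 3.981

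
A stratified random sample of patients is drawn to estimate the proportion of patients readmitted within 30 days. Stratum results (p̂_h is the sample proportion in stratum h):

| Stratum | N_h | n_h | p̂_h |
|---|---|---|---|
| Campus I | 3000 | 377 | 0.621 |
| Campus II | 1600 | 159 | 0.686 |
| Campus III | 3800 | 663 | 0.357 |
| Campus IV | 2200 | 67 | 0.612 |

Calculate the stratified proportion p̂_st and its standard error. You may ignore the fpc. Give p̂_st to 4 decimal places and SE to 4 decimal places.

N = 10600; stratum weights W_h = N_h/N.
p̂_st = Σ W_h p̂_h = (3000·0.621 + 1600·0.686 + 3800·0.357 + 2200·0.612)/10600 = 0.53430
V̂(p̂_st) = Σ W_h² p̂_h(1−p̂_h)/(n_h−1):
  stratum Campus I: (3000/10600)²·0.621·0.379/376 = 5.01388e-05
  stratum Campus II: (1600/10600)²·0.686·0.314/158 = 3.10617e-05
  stratum Campus III: (3800/10600)²·0.357·0.643/662 = 4.45632e-05
  stratum Campus IV: (2200/10600)²·0.612·0.388/66 = 0.000154979
V̂(p̂_st) = 0.000280743; SE = √V̂ = 0.0167554

p̂_st ≈ 0.5343, SE ≈ 0.0168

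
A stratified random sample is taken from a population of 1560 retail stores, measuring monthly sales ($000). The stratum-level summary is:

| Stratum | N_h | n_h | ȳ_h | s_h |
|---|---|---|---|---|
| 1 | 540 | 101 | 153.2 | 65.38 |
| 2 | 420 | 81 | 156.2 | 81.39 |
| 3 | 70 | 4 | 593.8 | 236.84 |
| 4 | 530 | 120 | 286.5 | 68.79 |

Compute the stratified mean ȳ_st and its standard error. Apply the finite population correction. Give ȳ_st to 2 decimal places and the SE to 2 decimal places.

ȳ_st = Σ W_h ȳ_h = (540·153.2 + 420·156.2 + 70·593.8 + 530·286.5)/1560 = 219.06603
V̂(ȳ_st) = Σ W_h² (1 − n_h/N_h) s_h²/n_h, with W_h = N_h/N and N = 1560:
  stratum 1: (540/1560)²·(1 − 101/540)·65.38²/101 = 4.12266
  stratum 2: (420/1560)²·(1 − 81/420)·81.39²/81 = 4.78472
  stratum 3: (70/1560)²·(1 − 4/70)·236.84²/4 = 26.6221
  stratum 4: (530/1560)²·(1 − 120/530)·68.79²/120 = 3.52111
V̂(ȳ_st) = 39.0506
SE(ȳ_st) = √39.0506 = 6.24905

ȳ_st ≈ 219.07, SE ≈ 6.25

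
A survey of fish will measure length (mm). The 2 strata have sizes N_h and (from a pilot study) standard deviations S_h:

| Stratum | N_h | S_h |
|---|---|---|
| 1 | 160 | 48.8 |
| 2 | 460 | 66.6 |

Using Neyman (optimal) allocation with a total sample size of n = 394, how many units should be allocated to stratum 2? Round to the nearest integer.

Neyman allocation: n_h = n · N_h S_h / Σ N_i S_i, with n = 394.
  stratum 1: N_h·S_h = 160·48.8 = 7808.00
  stratum 2: N_h·S_h = 460·66.6 = 30636.00
Σ N_h S_h = 38444.00
n for stratum 2 = 394·30636.00/38444.00 = 313.978 → 314

314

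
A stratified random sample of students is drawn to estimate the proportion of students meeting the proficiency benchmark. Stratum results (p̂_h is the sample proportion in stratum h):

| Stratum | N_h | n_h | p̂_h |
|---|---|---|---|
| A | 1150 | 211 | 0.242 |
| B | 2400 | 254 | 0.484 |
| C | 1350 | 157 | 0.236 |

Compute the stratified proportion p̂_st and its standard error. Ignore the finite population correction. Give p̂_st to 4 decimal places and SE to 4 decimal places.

p̂_st ≈ 0.3589, SE ≈ 0.0193

N = 4900; stratum weights W_h = N_h/N.
p̂_st = Σ W_h p̂_h = (1150·0.242 + 2400·0.484 + 1350·0.236)/4900 = 0.35888
V̂(p̂_st) = Σ W_h² p̂_h(1−p̂_h)/(n_h−1):
  stratum A: (1150/4900)²·0.242·0.758/210 = 4.81137e-05
  stratum B: (2400/4900)²·0.484·0.516/253 = 0.000236813
  stratum C: (1350/4900)²·0.236·0.764/156 = 8.77316e-05
V̂(p̂_st) = 0.000372658; SE = √V̂ = 0.0193044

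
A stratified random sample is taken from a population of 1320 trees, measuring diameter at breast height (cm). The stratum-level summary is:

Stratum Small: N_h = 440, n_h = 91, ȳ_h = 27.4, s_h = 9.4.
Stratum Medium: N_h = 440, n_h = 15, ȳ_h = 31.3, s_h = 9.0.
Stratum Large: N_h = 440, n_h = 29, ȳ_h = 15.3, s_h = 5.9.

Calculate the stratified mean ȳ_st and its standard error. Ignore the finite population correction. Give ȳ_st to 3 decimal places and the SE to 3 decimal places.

ȳ_st ≈ 24.667, SE ≈ 0.917

ȳ_st = Σ W_h ȳ_h = (440·27.4 + 440·31.3 + 440·15.3)/1320 = 24.66667
V̂(ȳ_st) = Σ W_h² s_h²/n_h, with W_h = N_h/N and N = 1320:
  stratum Small: (440/1320)²·9.4²/91 = 0.107888
  stratum Medium: (440/1320)²·9.0²/15 = 0.6
  stratum Large: (440/1320)²·5.9²/29 = 0.133372
V̂(ȳ_st) = 0.841259
SE(ȳ_st) = √0.841259 = 0.917202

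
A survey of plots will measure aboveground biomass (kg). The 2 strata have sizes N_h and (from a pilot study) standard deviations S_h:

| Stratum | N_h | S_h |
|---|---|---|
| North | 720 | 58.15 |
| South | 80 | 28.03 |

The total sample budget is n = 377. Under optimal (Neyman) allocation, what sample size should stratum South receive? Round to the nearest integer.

19

Neyman allocation: n_h = n · N_h S_h / Σ N_i S_i, with n = 377.
  stratum North: N_h·S_h = 720·58.15 = 41868.00
  stratum South: N_h·S_h = 80·28.03 = 2242.40
Σ N_h S_h = 44110.40
n for stratum South = 377·2242.40/44110.40 = 19.165 → 19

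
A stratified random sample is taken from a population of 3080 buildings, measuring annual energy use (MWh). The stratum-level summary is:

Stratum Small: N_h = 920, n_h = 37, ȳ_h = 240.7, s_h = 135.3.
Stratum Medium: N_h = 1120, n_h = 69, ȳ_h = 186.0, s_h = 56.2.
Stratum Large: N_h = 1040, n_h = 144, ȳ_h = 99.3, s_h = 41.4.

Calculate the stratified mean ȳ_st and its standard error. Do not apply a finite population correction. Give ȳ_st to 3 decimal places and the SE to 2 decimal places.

ȳ_st = Σ W_h ȳ_h = (920·240.7 + 1120·186.0 + 1040·99.3)/3080 = 173.06364
V̂(ȳ_st) = Σ W_h² s_h²/n_h, with W_h = N_h/N and N = 3080:
  stratum Small: (920/3080)²·135.3²/37 = 44.1436
  stratum Medium: (1120/3080)²·56.2²/69 = 6.05283
  stratum Large: (1040/3080)²·41.4²/144 = 1.35707
V̂(ȳ_st) = 51.5535
SE(ȳ_st) = √51.5535 = 7.18008

ȳ_st ≈ 173.064, SE ≈ 7.18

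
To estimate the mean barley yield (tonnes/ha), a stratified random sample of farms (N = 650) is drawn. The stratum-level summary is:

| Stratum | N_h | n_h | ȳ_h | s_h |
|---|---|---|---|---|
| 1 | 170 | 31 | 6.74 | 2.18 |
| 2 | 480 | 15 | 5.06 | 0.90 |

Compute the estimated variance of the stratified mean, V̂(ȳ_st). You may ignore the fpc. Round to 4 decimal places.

V̂(ȳ_st) = Σ W_h² s_h²/n_h, with W_h = N_h/N and N = 650:
  stratum 1: (170/650)²·2.18²/31 = 0.0104863
  stratum 2: (480/650)²·0.90²/15 = 0.0294476
V̂(ȳ_st) = 0.0399339

V̂(ȳ_st) ≈ 0.0399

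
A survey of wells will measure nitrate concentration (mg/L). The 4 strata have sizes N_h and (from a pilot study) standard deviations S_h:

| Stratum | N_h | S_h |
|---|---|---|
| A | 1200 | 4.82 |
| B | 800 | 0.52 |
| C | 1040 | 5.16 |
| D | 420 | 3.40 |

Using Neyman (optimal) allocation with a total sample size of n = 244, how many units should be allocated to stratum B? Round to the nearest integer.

8

Neyman allocation: n_h = n · N_h S_h / Σ N_i S_i, with n = 244.
  stratum A: N_h·S_h = 1200·4.82 = 5784.00
  stratum B: N_h·S_h = 800·0.52 = 416.00
  stratum C: N_h·S_h = 1040·5.16 = 5366.40
  stratum D: N_h·S_h = 420·3.40 = 1428.00
Σ N_h S_h = 12994.40
n for stratum B = 244·416.00/12994.40 = 7.811 → 8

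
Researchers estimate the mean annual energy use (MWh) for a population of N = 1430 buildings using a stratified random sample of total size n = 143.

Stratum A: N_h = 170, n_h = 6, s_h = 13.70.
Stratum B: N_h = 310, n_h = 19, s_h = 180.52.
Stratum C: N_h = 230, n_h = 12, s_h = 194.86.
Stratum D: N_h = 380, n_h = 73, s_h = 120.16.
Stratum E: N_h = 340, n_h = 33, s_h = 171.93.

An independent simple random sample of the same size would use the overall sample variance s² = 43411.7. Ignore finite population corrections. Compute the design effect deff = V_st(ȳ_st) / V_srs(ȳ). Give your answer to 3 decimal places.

deff ≈ 0.749

V̂(ȳ_st) = Σ W_h² s_h²/n_h, with W_h = N_h/N and N = 1430:
  stratum A: (170/1430)²·13.70²/6 = 0.442095
  stratum B: (310/1430)²·180.52²/19 = 80.6025
  stratum C: (230/1430)²·194.86²/12 = 81.8555
  stratum D: (380/1430)²·120.16²/73 = 13.9666
  stratum E: (340/1430)²·171.93²/33 = 50.6378
V_st = 227.505
V_srs = s²/n = 43411.7/143 = 303.578
deff = V_st / V_srs = 227.505/303.578 = 0.7494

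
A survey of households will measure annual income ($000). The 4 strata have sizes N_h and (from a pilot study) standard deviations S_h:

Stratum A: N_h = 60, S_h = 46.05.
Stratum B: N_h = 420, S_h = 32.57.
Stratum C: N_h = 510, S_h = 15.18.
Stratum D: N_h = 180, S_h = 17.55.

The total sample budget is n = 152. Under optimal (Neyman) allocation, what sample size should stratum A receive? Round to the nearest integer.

15

Neyman allocation: n_h = n · N_h S_h / Σ N_i S_i, with n = 152.
  stratum A: N_h·S_h = 60·46.05 = 2763.00
  stratum B: N_h·S_h = 420·32.57 = 13679.40
  stratum C: N_h·S_h = 510·15.18 = 7741.80
  stratum D: N_h·S_h = 180·17.55 = 3159.00
Σ N_h S_h = 27343.20
n for stratum A = 152·2763.00/27343.20 = 15.359 → 15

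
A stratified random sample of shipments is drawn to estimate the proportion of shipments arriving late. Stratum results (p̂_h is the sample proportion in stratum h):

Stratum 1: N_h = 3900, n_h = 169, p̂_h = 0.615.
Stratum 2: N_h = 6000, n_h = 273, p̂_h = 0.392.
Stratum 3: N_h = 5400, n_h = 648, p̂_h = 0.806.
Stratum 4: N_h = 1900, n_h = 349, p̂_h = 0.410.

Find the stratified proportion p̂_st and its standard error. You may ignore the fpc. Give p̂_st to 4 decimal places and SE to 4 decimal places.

p̂_st ≈ 0.5745, SE ≈ 0.0145

N = 17200; stratum weights W_h = N_h/N.
p̂_st = Σ W_h p̂_h = (3900·0.615 + 6000·0.392 + 5400·0.806 + 1900·0.410)/17200 = 0.57453
V̂(p̂_st) = Σ W_h² p̂_h(1−p̂_h)/(n_h−1):
  stratum 1: (3900/17200)²·0.615·0.385/168 = 7.24601e-05
  stratum 2: (6000/17200)²·0.392·0.608/272 = 0.000106627
  stratum 3: (5400/17200)²·0.806·0.194/647 = 2.38212e-05
  stratum 4: (1900/17200)²·0.410·0.590/348 = 8.48217e-06
V̂(p̂_st) = 0.00021139; SE = √V̂ = 0.0145393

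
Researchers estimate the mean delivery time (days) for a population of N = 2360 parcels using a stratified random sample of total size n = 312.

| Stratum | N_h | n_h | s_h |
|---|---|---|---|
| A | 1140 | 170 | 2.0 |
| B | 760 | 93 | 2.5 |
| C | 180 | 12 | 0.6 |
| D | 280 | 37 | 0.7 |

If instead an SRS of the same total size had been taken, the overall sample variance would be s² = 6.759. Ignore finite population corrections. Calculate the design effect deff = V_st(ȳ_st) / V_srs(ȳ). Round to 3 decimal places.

V̂(ȳ_st) = Σ W_h² s_h²/n_h, with W_h = N_h/N and N = 2360:
  stratum A: (1140/2360)²·2.0²/170 = 0.00549031
  stratum B: (760/2360)²·2.5²/93 = 0.00696948
  stratum C: (180/2360)²·0.6²/12 = 0.000174519
  stratum D: (280/2360)²·0.7²/37 = 0.000186417
V_st = 0.0128207
V_srs = s²/n = 6.759/312 = 0.0216635
deff = V_st / V_srs = 0.0128207/0.0216635 = 0.5918

deff ≈ 0.592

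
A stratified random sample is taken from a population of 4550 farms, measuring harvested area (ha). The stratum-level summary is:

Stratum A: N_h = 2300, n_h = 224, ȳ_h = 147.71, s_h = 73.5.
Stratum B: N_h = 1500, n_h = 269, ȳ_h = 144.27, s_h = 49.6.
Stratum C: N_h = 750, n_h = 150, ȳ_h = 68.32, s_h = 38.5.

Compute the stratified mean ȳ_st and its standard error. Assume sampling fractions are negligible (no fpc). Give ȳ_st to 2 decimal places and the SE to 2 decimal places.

ȳ_st ≈ 133.49, SE ≈ 2.72

ȳ_st = Σ W_h ȳ_h = (2300·147.71 + 1500·144.27 + 750·68.32)/4550 = 133.48967
V̂(ȳ_st) = Σ W_h² s_h²/n_h, with W_h = N_h/N and N = 4550:
  stratum A: (2300/4550)²·73.5²/224 = 6.16254
  stratum B: (1500/4550)²·49.6²/269 = 0.993964
  stratum C: (750/4550)²·38.5²/150 = 0.268491
V̂(ȳ_st) = 7.42499
SE(ȳ_st) = √7.42499 = 2.72488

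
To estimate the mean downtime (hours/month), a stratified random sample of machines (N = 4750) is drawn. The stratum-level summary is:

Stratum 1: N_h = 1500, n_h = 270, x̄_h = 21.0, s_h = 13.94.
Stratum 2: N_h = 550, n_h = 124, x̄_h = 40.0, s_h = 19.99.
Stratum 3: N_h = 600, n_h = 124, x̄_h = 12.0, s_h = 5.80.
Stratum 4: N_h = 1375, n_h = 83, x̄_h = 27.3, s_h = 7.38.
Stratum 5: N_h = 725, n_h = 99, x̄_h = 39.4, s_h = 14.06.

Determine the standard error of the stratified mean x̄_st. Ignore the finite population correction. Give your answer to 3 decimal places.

V̂(x̄_st) = Σ W_h² s_h²/n_h, with W_h = N_h/N and N = 4750:
  stratum 1: (1500/4750)²·13.94²/270 = 0.0717723
  stratum 2: (550/4750)²·19.99²/124 = 0.0432058
  stratum 3: (600/4750)²·5.80²/124 = 0.00432862
  stratum 4: (1375/4750)²·7.38²/83 = 0.0549861
  stratum 5: (725/4750)²·14.06²/99 = 0.0465183
V̂(x̄_st) = 0.220811
SE(x̄_st) = √0.220811 = 0.469906

SE(x̄_st) ≈ 0.470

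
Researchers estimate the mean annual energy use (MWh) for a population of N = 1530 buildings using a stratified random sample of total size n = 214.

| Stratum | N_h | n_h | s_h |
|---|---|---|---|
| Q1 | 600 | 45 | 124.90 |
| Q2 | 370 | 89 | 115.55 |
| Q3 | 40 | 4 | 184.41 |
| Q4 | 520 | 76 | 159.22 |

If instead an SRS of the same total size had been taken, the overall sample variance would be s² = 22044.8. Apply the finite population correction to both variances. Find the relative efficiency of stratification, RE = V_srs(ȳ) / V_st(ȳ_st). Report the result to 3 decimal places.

RE ≈ 0.942

V̂(ȳ_st) = Σ W_h² (1 − n_h/N_h) s_h²/n_h, with W_h = N_h/N and N = 1530:
  stratum Q1: (600/1530)²·(1 − 45/600)·124.90²/45 = 49.3144
  stratum Q2: (370/1530)²·(1 − 89/370)·115.55²/89 = 6.66308
  stratum Q3: (40/1530)²·(1 − 4/40)·184.41²/4 = 5.22984
  stratum Q4: (520/1530)²·(1 − 76/520)·159.22²/76 = 32.8992
V_st = 94.1065
V_srs = (1 − 214/1530)·22044.8/214 = 88.6047
Relative efficiency = V_srs / V_st = 88.6047/94.1065 = 0.9415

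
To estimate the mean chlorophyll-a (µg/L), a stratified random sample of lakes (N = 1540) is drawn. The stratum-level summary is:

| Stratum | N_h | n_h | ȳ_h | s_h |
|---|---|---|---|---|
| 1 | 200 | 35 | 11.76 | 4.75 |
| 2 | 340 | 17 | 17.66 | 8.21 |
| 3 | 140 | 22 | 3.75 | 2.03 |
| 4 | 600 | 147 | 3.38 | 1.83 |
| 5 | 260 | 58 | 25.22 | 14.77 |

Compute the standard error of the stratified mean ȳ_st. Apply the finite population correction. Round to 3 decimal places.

SE(ȳ_st) ≈ 0.529

V̂(ȳ_st) = Σ W_h² (1 − n_h/N_h) s_h²/n_h, with W_h = N_h/N and N = 1540:
  stratum 1: (200/1540)²·(1 − 35/200)·4.75²/35 = 0.00896998
  stratum 2: (340/1540)²·(1 − 17/340)·8.21²/17 = 0.183602
  stratum 3: (140/1540)²·(1 − 22/140)·2.03²/22 = 0.00130478
  stratum 4: (600/1540)²·(1 − 147/600)·1.83²/147 = 0.00261092
  stratum 5: (260/1540)²·(1 − 58/260)·14.77²/58 = 0.0832945
V̂(ȳ_st) = 0.279782
SE(ȳ_st) = √0.279782 = 0.528944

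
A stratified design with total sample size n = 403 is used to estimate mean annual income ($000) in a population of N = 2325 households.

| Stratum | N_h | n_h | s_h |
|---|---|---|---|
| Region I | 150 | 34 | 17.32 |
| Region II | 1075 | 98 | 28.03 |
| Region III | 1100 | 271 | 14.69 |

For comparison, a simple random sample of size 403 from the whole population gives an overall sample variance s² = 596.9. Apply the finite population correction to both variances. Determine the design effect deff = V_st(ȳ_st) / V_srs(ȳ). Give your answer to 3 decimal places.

deff ≈ 1.405

V̂(ȳ_st) = Σ W_h² (1 − n_h/N_h) s_h²/n_h, with W_h = N_h/N and N = 2325:
  stratum Region I: (150/2325)²·(1 − 34/150)·17.32²/34 = 0.0284001
  stratum Region II: (1075/2325)²·(1 − 98/1075)·28.03²/98 = 1.55768
  stratum Region III: (1100/2325)²·(1 − 271/1100)·14.69²/271 = 0.134331
V_st = 1.72041
V_srs = (1 − 403/2325)·596.9/403 = 1.22441
deff = V_st / V_srs = 1.72041/1.22441 = 1.4051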